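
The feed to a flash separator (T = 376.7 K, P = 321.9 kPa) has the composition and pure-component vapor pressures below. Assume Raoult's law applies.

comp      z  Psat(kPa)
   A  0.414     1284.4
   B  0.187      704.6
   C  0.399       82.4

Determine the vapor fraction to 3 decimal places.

ψ = 0.628

Raoult's law: Kᵢ = Pᵢˢᵃᵗ/P = Pᵢˢᵃᵗ/321.9.
  K_A = 1284.4/321.9 = 3.99006, K_B = 704.6/321.9 = 2.18888, K_C = 82.4/321.9 = 0.25598
Let ψ = V/F and solve Σ zᵢ(Kᵢ−1)/(1+ψ(Kᵢ−1)) = 0.
g(0) = ΣzᵢKᵢ − 1 = 1.163 and g(1) = 1 − Σzᵢ/Kᵢ = -0.748, so a root lies in (0, 1).
Newton–Raphson from ψ = 0.48:
  ψ = 0.480: g = 0.1881, g' = -1.266 → ψ = 0.629
  ψ = 0.629: g = -0.0006, g' = -1.312 → ψ = 0.628
Converged at ψ = 0.628.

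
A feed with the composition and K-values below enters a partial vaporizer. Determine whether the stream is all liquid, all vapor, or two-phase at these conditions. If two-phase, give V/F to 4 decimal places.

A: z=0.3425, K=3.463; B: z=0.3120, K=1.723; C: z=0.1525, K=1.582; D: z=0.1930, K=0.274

two-phase, V/F = 0.9438

ΣzᵢKᵢ = 2.0178; Σzᵢ/Kᵢ = 1.0808.
Both exceed 1, so a two-phase solution exists.
Rachford–Rice: g(ψ) = Σ zᵢ(Kᵢ−1)/(1+ψ(Kᵢ−1)) = 0.
Iterate (Newton) starting at ψ = 0.5:
  ψ = 0.5000: g = 0.39250, g' = -0.7869 → ψ = 0.9988
  ψ = 0.9988: g = -0.07880, g' = -1.5954 → ψ = 0.9494
  ψ = 0.9494: g = -0.00728, g' = -1.3187 → ψ = 0.9439
  ψ = 0.9439: g = -0.00007, g' = -1.2939 → ψ = 0.9438
Converged at ψ = 0.9438.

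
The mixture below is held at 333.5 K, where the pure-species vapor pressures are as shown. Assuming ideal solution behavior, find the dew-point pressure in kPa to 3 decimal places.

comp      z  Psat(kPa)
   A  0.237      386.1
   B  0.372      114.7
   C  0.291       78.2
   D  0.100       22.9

Pdew = 83.716 kPa

At the dew point ψ → 1, so Σzᵢ/Kᵢ = 1 with Kᵢ = Pᵢˢᵃᵗ/P ⇒ 1/P = Σzᵢ/Pᵢˢᵃᵗ.
1/P = 0.237/386.1 + 0.372/114.7 + 0.291/78.2 + 0.100/22.9 = 0.011945 ⇒ P = 83.716 kPa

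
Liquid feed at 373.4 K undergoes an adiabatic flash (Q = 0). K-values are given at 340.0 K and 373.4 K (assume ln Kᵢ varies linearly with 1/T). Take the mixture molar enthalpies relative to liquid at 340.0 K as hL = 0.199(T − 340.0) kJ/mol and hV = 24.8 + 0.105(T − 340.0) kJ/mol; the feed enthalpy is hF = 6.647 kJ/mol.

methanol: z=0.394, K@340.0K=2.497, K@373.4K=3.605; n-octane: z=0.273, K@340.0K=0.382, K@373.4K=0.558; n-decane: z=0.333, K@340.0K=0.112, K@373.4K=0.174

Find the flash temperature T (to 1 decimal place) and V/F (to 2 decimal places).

Adiabatic flash: solve Rachford–Rice at each trial T, then check hF = ψ·hV(T) + (1−ψ)·hL(T).
  T = 340.0 K: K = (2.497, 0.382, 0.112), RR gives ψ = 0.108, H_out = 2.676 kJ/mol
  T = 373.4 K: K = (3.605, 0.558, 0.174), RR gives ψ = 0.356, H_out = 14.352 kJ/mol
  T = 356.7 K: K = (3.026, 0.466, 0.141), RR gives ψ = 0.248, H_out = 9.080 kJ/mol
  T = 348.4 K: K = (2.757, 0.423, 0.126), RR gives ψ = 0.184, H_out = 6.092 kJ/mol
  T = 352.5 K: K = (2.888, 0.444, 0.133), RR gives ψ = 0.217, H_out = 7.608 kJ/mol
  T = 350.4 K: K = (2.821, 0.433, 0.130), RR gives ψ = 0.200, H_out = 6.842 kJ/mol
Linear interpolation between T = 348.4 (H_out = 6.092) and T = 350.4 (H_out = 6.842) on hF = 6.647 gives T ≈ 349.9 K, at which ψ = 0.20.

T = 349.9 K, V/F = 0.20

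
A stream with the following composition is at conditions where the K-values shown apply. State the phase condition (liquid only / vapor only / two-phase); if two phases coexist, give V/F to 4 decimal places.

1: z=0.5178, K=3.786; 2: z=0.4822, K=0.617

vapor only

ΣzᵢKᵢ = 2.2579; Σzᵢ/Kᵢ = 0.9183.
Since Σzᵢ/Kᵢ < 1 the mixture is above its dew point — single vapor phase.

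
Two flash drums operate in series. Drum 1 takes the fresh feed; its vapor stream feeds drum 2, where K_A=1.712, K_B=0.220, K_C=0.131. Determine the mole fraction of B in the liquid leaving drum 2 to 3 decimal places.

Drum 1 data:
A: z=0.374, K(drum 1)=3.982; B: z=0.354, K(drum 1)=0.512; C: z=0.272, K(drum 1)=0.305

Drum 1:
Let ψ₁ = V/F and solve Σ zᵢ(Kᵢ−1)/(1+ψ₁(Kᵢ−1)) = 0.
Feasibility: ΣzᵢKᵢ = 1.753, Σzᵢ/Kᵢ = 1.677 — both > 1, two phases present.
Iterate (Newton) starting at ψ₁ = 0.39:
  ψ₁ = 0.390: g = 0.0429, g' = -1.087 → ψ₁ = 0.430
Converged at ψ₁ = 0.430.
Drum-1 compositions:
  A: x = 0.164, y = 0.652
  B: x = 0.448, y = 0.229
  C: x = 0.388, y = 0.118
Drum-2 feed = drum-1 vapor: z₂ = (0.6522, 0.2294, 0.1184).
Drum 2:
Rachford–Rice: g(ψ₂) = Σ zᵢ(Kᵢ−1)/(1+ψ₂(Kᵢ−1)) = 0.
Check two-phase: ΣzᵢKᵢ = 1.183 > 1 and Σzᵢ/Kᵢ = 2.327 > 1, so g(0) = 0.183 > 0 and g(1) = -1.327 < 0.
Newton–Raphson from ψ₂ = 0.5:
  ψ₂ = 0.500: g = -0.1328, g' = -0.834 → ψ₂ = 0.341
  ψ₂ = 0.341: g = -0.0162, g' = -0.654 → ψ₂ = 0.316
Converged at ψ₂ = 0.316.
  A: x = 0.533, y = 0.912
  B: x = 0.304, y = 0.067
  C: x = 0.163, y = 0.021

x_B (drum 2) = 0.304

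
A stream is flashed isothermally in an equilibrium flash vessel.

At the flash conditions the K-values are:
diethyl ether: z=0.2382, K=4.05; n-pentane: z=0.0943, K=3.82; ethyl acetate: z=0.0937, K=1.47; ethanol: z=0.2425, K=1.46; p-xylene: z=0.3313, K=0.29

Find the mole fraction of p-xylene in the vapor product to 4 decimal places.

y_p-xylene = 0.1835

Rachford–Rice: g(V/F) = Σ zᵢ(Kᵢ−1)/(1+V/F(Kᵢ−1)) = 0.
Feasibility: ΣzᵢKᵢ = 1.9128, Σzᵢ/Kᵢ = 1.4558 — both > 1, two phases present.
Newton–Raphson from V/F = 0.44:
  V/F = 0.4400: g = 0.21606, g' = -0.9563 → V/F = 0.6659
  V/F = 0.6659: g = 0.00483, g' = -0.9747 → V/F = 0.6709
Converged at V/F = 0.6709.
Compositions from xᵢ = zᵢ/(1+V/F(Kᵢ−1)), yᵢ = Kᵢxᵢ:
  diethyl ether: x = 0.0782, y = 0.3167
  n-pentane: x = 0.0326, y = 0.1246
  ethyl acetate: x = 0.0712, y = 0.1047
  ethanol: x = 0.1853, y = 0.2706
  p-xylene: x = 0.6326, y = 0.1835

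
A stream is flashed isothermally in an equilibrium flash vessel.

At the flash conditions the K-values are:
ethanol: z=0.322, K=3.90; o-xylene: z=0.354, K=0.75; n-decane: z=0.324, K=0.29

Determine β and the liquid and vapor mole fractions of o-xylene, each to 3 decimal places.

β = 0.414, x_o-xylene = 0.395, y_o-xylene = 0.296

Material balance + equilibrium reduce to Σ zᵢ(Kᵢ−1)/(1+β(Kᵢ−1)) = 0.
g(0) = ΣzᵢKᵢ − 1 = 0.615 and g(1) = 1 − Σzᵢ/Kᵢ = -0.672, so a root lies in (0, 1).
Newton–Raphson from β = 0.5:
  β = 0.500: g = -0.0767, g' = -0.873 → β = 0.412
  β = 0.412: g = 0.0015, g' = -0.916 → β = 0.414
Converged at β = 0.414.
Compositions from xᵢ = zᵢ/(1+β(Kᵢ−1)), yᵢ = Kᵢxᵢ:
  ethanol: x = 0.146, y = 0.571
  o-xylene: x = 0.395, y = 0.296
  n-decane: x = 0.459, y = 0.133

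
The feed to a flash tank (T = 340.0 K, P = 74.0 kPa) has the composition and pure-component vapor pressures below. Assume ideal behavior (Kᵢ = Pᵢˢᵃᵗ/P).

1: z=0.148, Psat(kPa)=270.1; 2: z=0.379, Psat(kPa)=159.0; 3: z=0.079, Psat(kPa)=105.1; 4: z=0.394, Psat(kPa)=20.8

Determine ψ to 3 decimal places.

ψ = 0.534

Raoult's law: Kᵢ = Pᵢˢᵃᵗ/P = Pᵢˢᵃᵗ/74.0.
  K_1 = 270.1/74.0 = 3.65000, K_2 = 159.0/74.0 = 2.14865, K_3 = 105.1/74.0 = 1.42027, K_4 = 20.8/74.0 = 0.28108
Let ψ = V/F and solve Σ zᵢ(Kᵢ−1)/(1+ψ(Kᵢ−1)) = 0.
g(0) = ΣzᵢKᵢ − 1 = 0.577 and g(1) = 1 − Σzᵢ/Kᵢ = -0.674, so a root lies in (0, 1).
Iterate (Newton) starting at ψ = 0.5:
  ψ = 0.500: g = 0.0304, g' = -0.900 → ψ = 0.534
Converged at ψ = 0.534.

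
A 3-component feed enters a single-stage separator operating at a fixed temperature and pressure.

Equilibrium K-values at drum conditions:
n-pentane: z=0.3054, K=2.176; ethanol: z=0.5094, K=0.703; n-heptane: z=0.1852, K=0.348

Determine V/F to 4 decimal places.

Material balance + equilibrium reduce to Σ zᵢ(Kᵢ−1)/(1+V/F(Kᵢ−1)) = 0.
Check two-phase: ΣzᵢKᵢ = 1.0871 > 1 and Σzᵢ/Kᵢ = 1.3971 > 1, so g(0) = 0.0871 > 0 and g(1) = -0.3971 < 0.
Newton–Raphson from V/F = 0.7:
  V/F = 0.7000: g = -0.21614, g' = -0.4651 → V/F = 0.2353
  V/F = 0.2353: g = -0.02397, g' = -0.4209 → V/F = 0.1783
  V/F = 0.1783: g = 0.00050, g' = -0.4395 → V/F = 0.1795
Converged at V/F = 0.1795.

V/F = 0.1795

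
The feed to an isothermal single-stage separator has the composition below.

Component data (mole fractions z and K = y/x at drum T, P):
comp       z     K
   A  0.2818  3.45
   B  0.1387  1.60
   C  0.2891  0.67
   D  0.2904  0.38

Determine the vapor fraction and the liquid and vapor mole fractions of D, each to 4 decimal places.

Newton iteration, ψ⁰ = 0.51:
  ψ = 0.5100: g = -0.00738, g' = -0.6478 → ψ = 0.4986
Converged at ψ = 0.4986.
Compositions from xᵢ = zᵢ/(1+ψ(Kᵢ−1)), yᵢ = Kᵢxᵢ:
  A: x = 0.1268, y = 0.4376
  B: x = 0.1068, y = 0.1708
  C: x = 0.3460, y = 0.2318
  D: x = 0.4204, y = 0.1597

ψ = 0.4986, x_D = 0.4204, y_D = 0.1597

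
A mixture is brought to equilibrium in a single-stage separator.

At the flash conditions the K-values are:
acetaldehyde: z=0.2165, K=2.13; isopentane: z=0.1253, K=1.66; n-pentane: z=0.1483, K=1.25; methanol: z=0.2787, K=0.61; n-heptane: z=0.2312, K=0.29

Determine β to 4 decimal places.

Let β = V/F and solve Σ zᵢ(Kᵢ−1)/(1+β(Kᵢ−1)) = 0.
Check two-phase: ΣzᵢKᵢ = 1.0916 > 1 and Σzᵢ/Kᵢ = 1.5499 > 1, so g(0) = 0.0916 > 0 and g(1) = -0.5499 < 0.
Newton iteration, β⁰ = 0.5:
  β = 0.5000: g = -0.13806, g' = -0.4966 → β = 0.2220
  β = 0.2220: g = -0.01102, g' = -0.4416 → β = 0.1970
  β = 0.1970: g = 0.00002, g' = -0.4434 → β = 0.1971
Converged at β = 0.1971.

β = 0.1971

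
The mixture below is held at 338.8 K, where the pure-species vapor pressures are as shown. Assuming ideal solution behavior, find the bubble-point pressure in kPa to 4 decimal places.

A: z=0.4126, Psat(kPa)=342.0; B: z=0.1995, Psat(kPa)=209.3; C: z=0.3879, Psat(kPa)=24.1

Pbub = 192.2129 kPa

At the bubble point ψ → 0, so ΣzᵢKᵢ = 1 with Kᵢ = Pᵢˢᵃᵗ/P ⇒ P = ΣzᵢPᵢˢᵃᵗ.
P = 0.4126·342.0 + 0.1995·209.3 + 0.3879·24.1 = 192.2129 kPa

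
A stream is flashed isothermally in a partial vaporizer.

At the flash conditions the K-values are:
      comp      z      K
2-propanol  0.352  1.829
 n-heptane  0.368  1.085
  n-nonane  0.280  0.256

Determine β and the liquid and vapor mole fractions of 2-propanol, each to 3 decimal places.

Rachford–Rice: g(β) = Σ zᵢ(Kᵢ−1)/(1+β(Kᵢ−1)) = 0.
Check two-phase: ΣzᵢKᵢ = 1.115 > 1 and Σzᵢ/Kᵢ = 1.625 > 1, so g(0) = 0.115 > 0 and g(1) = -0.625 < 0.
Newton iteration, β⁰ = 0.5:
  β = 0.500: g = -0.0954, g' = -0.516 → β = 0.315
  β = 0.315: g = -0.0103, g' = -0.419 → β = 0.291
  β = 0.291: g = -0.0001, g' = -0.412 → β = 0.290
Converged at β = 0.290.
Compositions from xᵢ = zᵢ/(1+β(Kᵢ−1)), yᵢ = Kᵢxᵢ:
  2-propanol: x = 0.284, y = 0.519
  n-heptane: x = 0.359, y = 0.390
  n-nonane: x = 0.357, y = 0.091

β = 0.290, x_2-propanol = 0.284, y_2-propanol = 0.519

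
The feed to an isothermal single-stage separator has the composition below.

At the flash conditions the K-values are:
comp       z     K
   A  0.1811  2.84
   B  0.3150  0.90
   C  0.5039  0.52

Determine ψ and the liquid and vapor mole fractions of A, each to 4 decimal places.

ψ = 0.0922, x_A = 0.1548, y_A = 0.4397

Material balance + equilibrium reduce to Σ zᵢ(Kᵢ−1)/(1+ψ(Kᵢ−1)) = 0.
Check two-phase: ΣzᵢKᵢ = 1.0599 > 1 and Σzᵢ/Kᵢ = 1.3828 > 1, so g(0) = 0.0599 > 0 and g(1) = -0.3828 < 0.
Newton–Raphson from ψ = 0.5:
  ψ = 0.5000: g = -0.17786, g' = -0.3708 → ψ = 0.0204
  ψ = 0.0204: g = 0.04537, g' = -0.6912 → ψ = 0.0860
  ψ = 0.0860: g = 0.00364, g' = -0.5866 → ψ = 0.0922
Converged at ψ = 0.0922.
Compositions from xᵢ = zᵢ/(1+ψ(Kᵢ−1)), yᵢ = Kᵢxᵢ:
  A: x = 0.1548, y = 0.4397
  B: x = 0.3179, y = 0.2861
  C: x = 0.5272, y = 0.2742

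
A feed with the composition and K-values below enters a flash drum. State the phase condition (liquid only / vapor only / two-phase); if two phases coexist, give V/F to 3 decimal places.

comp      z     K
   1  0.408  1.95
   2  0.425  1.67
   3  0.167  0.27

ΣzᵢKᵢ = 1.550; Σzᵢ/Kᵢ = 1.082.
Both exceed 1, so a two-phase solution exists.
Iterate (Newton) starting at ψ = 0.5:
  ψ = 0.500: g = 0.2841, g' = -0.497 → ψ = 1.000
  ψ = 1.000: g = -0.0822, g' = -1.386 → ψ = 0.941
  ψ = 0.941: g = -0.0097, g' = -1.081 → ψ = 0.932
  ψ = 0.932: g = -0.0002, g' = -1.046 → ψ = 0.931
Converged at ψ = 0.931.

two-phase, V/F = 0.931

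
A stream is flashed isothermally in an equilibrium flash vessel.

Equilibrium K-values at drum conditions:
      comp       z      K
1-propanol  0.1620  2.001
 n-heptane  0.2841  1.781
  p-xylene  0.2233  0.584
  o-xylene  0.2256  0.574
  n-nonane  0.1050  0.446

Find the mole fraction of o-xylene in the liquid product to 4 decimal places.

Rachford–Rice: g(ψ) = Σ zᵢ(Kᵢ−1)/(1+ψ(Kᵢ−1)) = 0.
Feasibility: ΣzᵢKᵢ = 1.1369, Σzᵢ/Kᵢ = 1.2513 — both > 1, two phases present.
Iterate (Newton) starting at ψ = 0.45:
  ψ = 0.4500: g = -0.03469, g' = -0.3504 → ψ = 0.3510
  ψ = 0.3510: g = 0.00016, g' = -0.3549 → ψ = 0.3514
Converged at ψ = 0.3514.
Compositions from xᵢ = zᵢ/(1+ψ(Kᵢ−1)), yᵢ = Kᵢxᵢ:
  1-propanol: x = 0.1198, y = 0.2398
  n-heptane: x = 0.2229, y = 0.3970
  p-xylene: x = 0.2615, y = 0.1527
  o-xylene: x = 0.2653, y = 0.1523
  n-nonane: x = 0.1304, y = 0.0582

x_o-xylene = 0.2653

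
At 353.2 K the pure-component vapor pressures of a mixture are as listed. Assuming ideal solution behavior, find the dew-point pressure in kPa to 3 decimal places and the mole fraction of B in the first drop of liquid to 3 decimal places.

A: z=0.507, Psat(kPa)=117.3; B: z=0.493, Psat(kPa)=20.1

At the dew point ψ → 1, so Σzᵢ/Kᵢ = 1 with Kᵢ = Pᵢˢᵃᵗ/P ⇒ 1/P = Σzᵢ/Pᵢˢᵃᵗ.
1/P = 0.507/117.3 + 0.493/20.1 = 0.028850 ⇒ P = 34.663 kPa
xᵢ = zᵢP/Pᵢˢᵃᵗ ⇒ x_B = 0.493·34.663/20.1 = 0.850

Pdew = 34.663 kPa, x_B = 0.850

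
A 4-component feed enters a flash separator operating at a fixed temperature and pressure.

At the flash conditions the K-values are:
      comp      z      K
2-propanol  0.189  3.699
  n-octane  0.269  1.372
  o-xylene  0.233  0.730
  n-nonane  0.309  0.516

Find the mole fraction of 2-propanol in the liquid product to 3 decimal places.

x_2-propanol = 0.074

Rachford–Rice: g(ψ) = Σ zᵢ(Kᵢ−1)/(1+ψ(Kᵢ−1)) = 0.
g(0) = ΣzᵢKᵢ − 1 = 0.398 and g(1) = 1 − Σzᵢ/Kᵢ = -0.165, so a root lies in (0, 1).
Iterate (Newton) starting at ψ = 0.58:
  ψ = 0.580: g = -0.0014, g' = -0.398 → ψ = 0.577
Converged at ψ = 0.577.
Compositions from xᵢ = zᵢ/(1+ψ(Kᵢ−1)), yᵢ = Kᵢxᵢ:
  2-propanol: x = 0.074, y = 0.273
  n-octane: x = 0.221, y = 0.304
  o-xylene: x = 0.276, y = 0.201
  n-nonane: x = 0.429, y = 0.221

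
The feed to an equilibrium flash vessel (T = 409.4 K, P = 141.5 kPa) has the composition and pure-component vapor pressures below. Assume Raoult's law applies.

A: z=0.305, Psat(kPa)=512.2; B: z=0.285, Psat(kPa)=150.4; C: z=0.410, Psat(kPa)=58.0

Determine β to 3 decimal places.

Raoult's law: Kᵢ = Pᵢˢᵃᵗ/P = Pᵢˢᵃᵗ/141.5.
  K_A = 512.2/141.5 = 3.61979, K_B = 150.4/141.5 = 1.06290, K_C = 58.0/141.5 = 0.40989
Newton–Raphson from β = 0.5:
  β = 0.500: g = 0.0201, g' = -0.681 → β = 0.530
Converged at β = 0.530.

β = 0.530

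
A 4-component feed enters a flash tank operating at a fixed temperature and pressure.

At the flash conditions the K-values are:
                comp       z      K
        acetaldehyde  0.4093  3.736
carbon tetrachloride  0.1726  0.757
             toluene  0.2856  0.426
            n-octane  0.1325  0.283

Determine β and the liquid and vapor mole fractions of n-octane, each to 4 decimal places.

β = 0.5525, x_n-octane = 0.2194, y_n-octane = 0.0621

Material balance + equilibrium reduce to Σ zᵢ(Kᵢ−1)/(1+β(Kᵢ−1)) = 0.
Check two-phase: ΣzᵢKᵢ = 1.8190 > 1 and Σzᵢ/Kᵢ = 1.4762 > 1, so g(0) = 0.8190 > 0 and g(1) = -0.4762 < 0.
Newton–Raphson from β = 0.5:
  β = 0.5000: g = 0.04715, g' = -0.9102 → β = 0.5518
  β = 0.5518: g = 0.00064, g' = -0.8881 → β = 0.5525
Converged at β = 0.5525.
Compositions from xᵢ = zᵢ/(1+β(Kᵢ−1)), yᵢ = Kᵢxᵢ:
  acetaldehyde: x = 0.1630, y = 0.6088
  carbon tetrachloride: x = 0.1994, y = 0.1509
  toluene: x = 0.4182, y = 0.1782
  n-octane: x = 0.2194, y = 0.0621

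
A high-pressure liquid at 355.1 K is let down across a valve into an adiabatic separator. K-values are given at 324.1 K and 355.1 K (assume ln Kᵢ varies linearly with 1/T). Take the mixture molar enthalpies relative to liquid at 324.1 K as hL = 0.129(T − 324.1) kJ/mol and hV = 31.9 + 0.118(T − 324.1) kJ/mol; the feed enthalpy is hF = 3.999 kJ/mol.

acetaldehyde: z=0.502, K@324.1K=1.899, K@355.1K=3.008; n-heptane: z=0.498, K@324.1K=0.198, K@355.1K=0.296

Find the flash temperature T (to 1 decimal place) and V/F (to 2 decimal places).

T = 326.3 K, V/F = 0.12

Adiabatic flash: solve Rachford–Rice at each trial T, then check hF = ψ·hV(T) + (1−ψ)·hL(T).
  T = 324.1 K: K = (1.899, 0.198), RR gives ψ = 0.072, H_out = 2.296 kJ/mol
  T = 355.1 K: K = (3.008, 0.296), RR gives ψ = 0.465, H_out = 18.676 kJ/mol
  T = 339.6 K: K = (2.415, 0.244), RR gives ψ = 0.312, H_out = 11.912 kJ/mol
  T = 331.9 K: K = (2.149, 0.221), RR gives ψ = 0.211, H_out = 7.713 kJ/mol
  T = 328.0 K: K = (2.022, 0.209), RR gives ψ = 0.147, H_out = 5.198 kJ/mol
  T = 326.1 K: K = (1.961, 0.204), RR gives ψ = 0.112, H_out = 3.840 kJ/mol
Linear interpolation between T = 326.1 (H_out = 3.840) and T = 328.0 (H_out = 5.198) on hF = 3.999 gives T ≈ 326.3 K, at which ψ = 0.12.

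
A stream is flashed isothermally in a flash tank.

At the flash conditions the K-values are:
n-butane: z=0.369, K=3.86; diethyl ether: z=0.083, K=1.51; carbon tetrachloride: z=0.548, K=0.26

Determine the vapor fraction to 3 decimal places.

Let ψ = V/F and solve Σ zᵢ(Kᵢ−1)/(1+ψ(Kᵢ−1)) = 0.
Feasibility: ΣzᵢKᵢ = 1.692, Σzᵢ/Kᵢ = 2.258 — both > 1, two phases present.
Iterate (Newton) starting at ψ = 0.64:
  ψ = 0.640: g = -0.3656, g' = -1.472 → ψ = 0.392
  ψ = 0.392: g = -0.0379, g' = -1.281 → ψ = 0.362
Converged at ψ = 0.362.

ψ = 0.362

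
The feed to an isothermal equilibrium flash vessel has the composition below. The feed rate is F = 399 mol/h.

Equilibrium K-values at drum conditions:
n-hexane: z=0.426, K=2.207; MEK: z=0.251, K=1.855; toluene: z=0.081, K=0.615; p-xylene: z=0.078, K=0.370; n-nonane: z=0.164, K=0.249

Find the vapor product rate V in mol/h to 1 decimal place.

Let ψ = V/F and solve Σ zᵢ(Kᵢ−1)/(1+ψ(Kᵢ−1)) = 0.
Check two-phase: ΣzᵢKᵢ = 1.525 > 1 and Σzᵢ/Kᵢ = 1.329 > 1, so g(0) = 0.525 > 0 and g(1) = -0.329 < 0.
Newton iteration, ψ⁰ = 0.37:
  ψ = 0.370: g = 0.2475, g' = -0.649 → ψ = 0.751
  ψ = 0.751: g = -0.0196, g' = -0.861 → ψ = 0.729
  ψ = 0.729: g = -0.0004, g' = -0.826 → ψ = 0.728
Converged at ψ = 0.728.
Then V = ψ·F = 0.7282·399 = 290.5 mol/h and L = F − V = 108.5 mol/h.

V = 290.5 mol/h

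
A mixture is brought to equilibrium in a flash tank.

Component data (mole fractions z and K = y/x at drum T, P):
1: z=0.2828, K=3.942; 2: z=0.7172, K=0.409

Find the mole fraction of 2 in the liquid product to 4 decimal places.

x_2 = 0.8327

Material balance + equilibrium reduce to Σ zᵢ(Kᵢ−1)/(1+V/F(Kᵢ−1)) = 0.
Feasibility: ΣzᵢKᵢ = 1.4081, Σzᵢ/Kᵢ = 1.8253 — both > 1, two phases present.
Binary case is linear: z₁(K₁−1)(1+V/F(K₂−1)) + z₂(K₂−1)(1+V/F(K₁−1)) = 0
⇒ V/F = [z₁(K₁−1)+z₂(K₂−1)] / [−(K₁−1)(K₂−1)] = 0.40813/1.73872 = 0.2347
Compositions from xᵢ = zᵢ/(1+V/F(Kᵢ−1)), yᵢ = Kᵢxᵢ:
  1: x = 0.1673, y = 0.6594
  2: x = 0.8327, y = 0.3406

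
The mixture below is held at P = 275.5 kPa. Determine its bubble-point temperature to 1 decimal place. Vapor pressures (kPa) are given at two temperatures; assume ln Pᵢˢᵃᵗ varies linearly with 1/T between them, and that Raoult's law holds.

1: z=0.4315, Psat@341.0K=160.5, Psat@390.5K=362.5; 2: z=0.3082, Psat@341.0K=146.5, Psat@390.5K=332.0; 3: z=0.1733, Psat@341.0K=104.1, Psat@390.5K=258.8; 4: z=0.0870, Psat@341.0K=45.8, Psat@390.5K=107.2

T = 382.0 K

Bubble-point temperature: ΣzᵢPᵢˢᵃᵗ(T) = P. Interpolate ln Pᵢˢᵃᵗ = aᵢ + bᵢ/T.
  T = 341.0 K: ΣzᵢPᵢˢᵃᵗ = 136.43 kPa
  T = 390.5 K: ΣzᵢPᵢˢᵃᵗ = 312.92 kPa
  T = 365.8 K: ΣzᵢPᵢˢᵃᵗ = 212.66 kPa
  T = 378.1 K: ΣzᵢPᵢˢᵃᵗ = 259.38 kPa
  T = 384.3 K: ΣzᵢPᵢˢᵃᵗ = 285.32 kPa
  T = 381.2 K: ΣzᵢPᵢˢᵃᵗ = 272.15 kPa
  T = 382.8 K: ΣzᵢPᵢˢᵃᵗ = 278.90 kPa
Interpolating between 381.2 K and 382.8 K gives T ≈ 382.0 K.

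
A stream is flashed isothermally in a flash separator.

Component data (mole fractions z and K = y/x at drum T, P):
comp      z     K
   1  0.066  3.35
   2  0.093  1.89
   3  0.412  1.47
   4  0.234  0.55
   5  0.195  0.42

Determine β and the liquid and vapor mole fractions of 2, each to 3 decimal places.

Rachford–Rice: g(β) = Σ zᵢ(Kᵢ−1)/(1+β(Kᵢ−1)) = 0.
Check two-phase: ΣzᵢKᵢ = 1.213 > 1 and Σzᵢ/Kᵢ = 1.239 > 1, so g(0) = 0.213 > 0 and g(1) = -0.239 < 0.
Newton–Raphson from β = 0.67:
  β = 0.670: g = -0.0764, g' = -0.409 → β = 0.483
  β = 0.483: g = -0.0034, g' = -0.380 → β = 0.474
Converged at β = 0.474.
Compositions from xᵢ = zᵢ/(1+β(Kᵢ−1)), yᵢ = Kᵢxᵢ:
  1: x = 0.031, y = 0.105
  2: x = 0.065, y = 0.124
  3: x = 0.337, y = 0.495
  4: x = 0.297, y = 0.164
  5: x = 0.269, y = 0.113

β = 0.474, x_2 = 0.065, y_2 = 0.124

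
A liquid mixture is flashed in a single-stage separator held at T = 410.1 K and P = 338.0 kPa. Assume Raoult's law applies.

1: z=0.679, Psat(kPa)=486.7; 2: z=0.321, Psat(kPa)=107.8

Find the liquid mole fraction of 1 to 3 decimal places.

Raoult's law: Kᵢ = Pᵢˢᵃᵗ/P = Pᵢˢᵃᵗ/338.0.
  K_1 = 486.7/338.0 = 1.43994, K_2 = 107.8/338.0 = 0.31893
Iterate (Newton) starting at V/F = 0.5:
  V/F = 0.500: g = -0.0867, g' = -0.431 → V/F = 0.299
  V/F = 0.299: g = -0.0105, g' = -0.337 → V/F = 0.268
  V/F = 0.268: g = -0.0001, g' = -0.328 → V/F = 0.267
Converged at V/F = 0.267.
Compositions from xᵢ = zᵢ/(1+V/F(Kᵢ−1)), yᵢ = Kᵢxᵢ:
  1: x = 0.608, y = 0.875
  2: x = 0.392, y = 0.125

x_1 = 0.608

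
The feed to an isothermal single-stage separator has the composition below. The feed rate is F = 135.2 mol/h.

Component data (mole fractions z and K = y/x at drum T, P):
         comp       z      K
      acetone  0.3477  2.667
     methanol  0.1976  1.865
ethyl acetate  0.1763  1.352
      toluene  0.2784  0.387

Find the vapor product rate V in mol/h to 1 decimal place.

V = 120.6 mol/h

Rachford–Rice: g(ψ) = Σ zᵢ(Kᵢ−1)/(1+ψ(Kᵢ−1)) = 0.
Feasibility: ΣzᵢKᵢ = 1.6419, Σzᵢ/Kᵢ = 1.0861 — both > 1, two phases present.
Iterate (Newton) starting at ψ = 0.5:
  ψ = 0.5000: g = 0.24213, g' = -0.5928 → ψ = 0.9085
  ψ = 0.9085: g = -0.01189, g' = -0.7445 → ψ = 0.8925
  ψ = 0.8925: g = -0.00015, g' = -0.7259 → ψ = 0.8923
Converged at ψ = 0.8923.
Then V = ψ·F = 0.8923·135.2 = 120.6 mol/h and L = F − V = 14.6 mol/h.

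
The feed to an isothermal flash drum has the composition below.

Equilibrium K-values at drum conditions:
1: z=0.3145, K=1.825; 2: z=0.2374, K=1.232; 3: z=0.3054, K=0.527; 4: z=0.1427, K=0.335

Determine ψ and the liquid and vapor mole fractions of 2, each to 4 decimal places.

ψ = 0.2189, x_2 = 0.2259, y_2 = 0.2783

Rachford–Rice: g(ψ) = Σ zᵢ(Kᵢ−1)/(1+ψ(Kᵢ−1)) = 0.
Check two-phase: ΣzᵢKᵢ = 1.0752 > 1 and Σzᵢ/Kᵢ = 1.3705 > 1, so g(0) = 0.0752 > 0 and g(1) = -0.3705 < 0.
Newton iteration, ψ⁰ = 0.5:
  ψ = 0.5000: g = -0.09832, g' = -0.3764 → ψ = 0.2388
  ψ = 0.2388: g = -0.00671, g' = -0.3369 → ψ = 0.2189
Converged at ψ = 0.2189.
Compositions from xᵢ = zᵢ/(1+ψ(Kᵢ−1)), yᵢ = Kᵢxᵢ:
  1: x = 0.2664, y = 0.4862
  2: x = 0.2259, y = 0.2783
  3: x = 0.3407, y = 0.1795
  4: x = 0.1670, y = 0.0559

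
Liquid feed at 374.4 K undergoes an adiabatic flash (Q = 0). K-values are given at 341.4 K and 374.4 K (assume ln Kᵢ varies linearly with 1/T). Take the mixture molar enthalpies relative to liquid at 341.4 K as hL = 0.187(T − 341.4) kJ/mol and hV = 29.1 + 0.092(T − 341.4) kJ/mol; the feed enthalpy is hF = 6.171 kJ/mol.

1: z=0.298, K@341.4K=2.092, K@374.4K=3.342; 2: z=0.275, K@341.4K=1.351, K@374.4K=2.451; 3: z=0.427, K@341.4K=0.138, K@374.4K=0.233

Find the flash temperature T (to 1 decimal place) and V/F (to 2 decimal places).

Adiabatic flash: solve Rachford–Rice at each trial T, then check hF = ψ·hV(T) + (1−ψ)·hL(T).
  T = 341.4 K: K = (2.092, 1.351, 0.138), RR gives ψ = 0.077, H_out = 2.237 kJ/mol
  T = 374.4 K: K = (3.342, 2.451, 0.233), RR gives ψ = 0.518, H_out = 19.615 kJ/mol
  T = 357.9 K: K = (2.673, 1.845, 0.181), RR gives ψ = 0.354, H_out = 12.828 kJ/mol
  T = 349.6 K: K = (2.370, 1.583, 0.159), RR gives ψ = 0.237, H_out = 8.255 kJ/mol
  T = 345.5 K: K = (2.228, 1.464, 0.148), RR gives ψ = 0.164, H_out = 5.487 kJ/mol
  T = 347.6 K: K = (2.300, 1.524, 0.153), RR gives ψ = 0.203, H_out = 6.957 kJ/mol
Linear interpolation between T = 345.5 (H_out = 5.487) and T = 347.6 (H_out = 6.957) on hF = 6.171 gives T ≈ 346.5 K, at which ψ = 0.18.

T = 346.5 K, V/F = 0.18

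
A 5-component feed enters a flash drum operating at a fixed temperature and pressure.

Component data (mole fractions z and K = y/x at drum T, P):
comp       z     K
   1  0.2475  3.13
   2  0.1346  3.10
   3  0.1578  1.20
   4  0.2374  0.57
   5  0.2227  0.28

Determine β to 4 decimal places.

β = 0.5542

Let β = V/F and solve Σ zᵢ(Kᵢ−1)/(1+β(Kᵢ−1)) = 0.
Check two-phase: ΣzᵢKᵢ = 1.5790 > 1 and Σzᵢ/Kᵢ = 1.4658 > 1, so g(0) = 0.5790 > 0 and g(1) = -0.4658 < 0.
Newton–Raphson from β = 0.5:
  β = 0.5000: g = 0.04129, g' = -0.7629 → β = 0.5541
  β = 0.5541: g = 0.00005, g' = -0.7634 → β = 0.5542
Converged at β = 0.5542.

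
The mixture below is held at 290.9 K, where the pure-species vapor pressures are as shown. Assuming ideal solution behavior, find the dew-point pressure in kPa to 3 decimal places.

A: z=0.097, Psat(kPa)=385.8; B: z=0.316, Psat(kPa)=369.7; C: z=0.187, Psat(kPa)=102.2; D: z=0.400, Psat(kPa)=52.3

Pdew = 94.481 kPa

At the dew point ψ → 1, so Σzᵢ/Kᵢ = 1 with Kᵢ = Pᵢˢᵃᵗ/P ⇒ 1/P = Σzᵢ/Pᵢˢᵃᵗ.
1/P = 0.097/385.8 + 0.316/369.7 + 0.187/102.2 + 0.400/52.3 = 0.010584 ⇒ P = 94.481 kPa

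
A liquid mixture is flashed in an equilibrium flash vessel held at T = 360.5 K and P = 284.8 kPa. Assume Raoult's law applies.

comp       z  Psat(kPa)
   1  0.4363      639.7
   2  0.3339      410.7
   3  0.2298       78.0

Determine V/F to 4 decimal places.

V/F = 0.7808

Raoult's law: Kᵢ = Pᵢˢᵃᵗ/P = Pᵢˢᵃᵗ/284.8.
  K_1 = 639.7/284.8 = 2.246138, K_2 = 410.7/284.8 = 1.442065, K_3 = 78.0/284.8 = 0.273876
Rachford–Rice: g(V/F) = Σ zᵢ(Kᵢ−1)/(1+V/F(Kᵢ−1)) = 0.
Feasibility: ΣzᵢKᵢ = 1.5244, Σzᵢ/Kᵢ = 1.2649 — both > 1, two phases present.
Iterate (Newton) starting at V/F = 0.5:
  V/F = 0.5000: g = 0.19389, g' = -0.5996 → V/F = 0.8234
  V/F = 0.8234: g = -0.03836, g' = -0.9493 → V/F = 0.7829
  V/F = 0.7829: g = -0.00187, g' = -0.8604 → V/F = 0.7808
Converged at V/F = 0.7808.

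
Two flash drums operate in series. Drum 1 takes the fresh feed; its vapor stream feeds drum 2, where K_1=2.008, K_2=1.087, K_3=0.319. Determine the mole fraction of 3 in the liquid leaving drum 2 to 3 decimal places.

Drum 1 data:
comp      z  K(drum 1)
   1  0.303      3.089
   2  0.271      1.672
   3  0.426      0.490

x_3 (drum 2) = 0.439

Drum 1:
Rachford–Rice: g(ψ₁) = Σ zᵢ(Kᵢ−1)/(1+ψ₁(Kᵢ−1)) = 0.
g(0) = ΣzᵢKᵢ − 1 = 0.598 and g(1) = 1 − Σzᵢ/Kᵢ = -0.130, so a root lies in (0, 1).
Iterate (Newton) starting at ψ₁ = 0.5:
  ψ₁ = 0.500: g = 0.1543, g' = -0.585 → ψ₁ = 0.764
  ψ₁ = 0.764: g = 0.0082, g' = -0.547 → ψ₁ = 0.779
Converged at ψ₁ = 0.779.
Drum-1 compositions:
  1: x = 0.115, y = 0.356
  2: x = 0.178, y = 0.297
  3: x = 0.707, y = 0.346
Drum-2 feed = drum-1 vapor: z₂ = (0.3563, 0.2974, 0.3463).
Drum 2:
Newton iteration, ψ₂⁰ = 0.33:
  ψ₂ = 0.330: g = -0.0096, g' = -0.473 → ψ₂ = 0.310
Converged at ψ₂ = 0.310.
  1: x = 0.272, y = 0.545
  2: x = 0.290, y = 0.315
  3: x = 0.439, y = 0.140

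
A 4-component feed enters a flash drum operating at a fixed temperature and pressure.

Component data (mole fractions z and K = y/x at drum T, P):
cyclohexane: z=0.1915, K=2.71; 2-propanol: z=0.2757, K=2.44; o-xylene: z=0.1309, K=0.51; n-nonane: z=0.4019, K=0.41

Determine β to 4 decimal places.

β = 0.4799

Rachford–Rice: g(β) = Σ zᵢ(Kᵢ−1)/(1+β(Kᵢ−1)) = 0.
Check two-phase: ΣzᵢKᵢ = 1.4232 > 1 and Σzᵢ/Kᵢ = 1.4206 > 1, so g(0) = 0.4232 > 0 and g(1) = -0.4206 < 0.
Newton–Raphson from β = 0.62:
  β = 0.6200: g = -0.09733, g' = -0.7042 → β = 0.4818
  β = 0.4818: g = -0.00132, g' = -0.6946 → β = 0.4799
Converged at β = 0.4799.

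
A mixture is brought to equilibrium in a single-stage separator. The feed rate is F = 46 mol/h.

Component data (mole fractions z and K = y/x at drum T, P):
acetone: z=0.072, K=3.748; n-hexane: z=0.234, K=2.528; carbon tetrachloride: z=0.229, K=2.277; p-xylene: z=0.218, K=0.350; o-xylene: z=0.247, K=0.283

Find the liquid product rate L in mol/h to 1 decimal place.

Rachford–Rice: g(ψ) = Σ zᵢ(Kᵢ−1)/(1+ψ(Kᵢ−1)) = 0.
Check two-phase: ΣzᵢKᵢ = 1.529 > 1 and Σzᵢ/Kᵢ = 1.708 > 1, so g(0) = 0.529 > 0 and g(1) = -0.708 < 0.
Newton iteration, ψ⁰ = 0.51:
  ψ = 0.510: g = -0.0307, g' = -0.925 → ψ = 0.477
Converged at ψ = 0.477.
Then V = ψ·F = 0.4766·46 = 21.9 mol/h and L = F − V = 24.1 mol/h.

L = 24.1 mol/h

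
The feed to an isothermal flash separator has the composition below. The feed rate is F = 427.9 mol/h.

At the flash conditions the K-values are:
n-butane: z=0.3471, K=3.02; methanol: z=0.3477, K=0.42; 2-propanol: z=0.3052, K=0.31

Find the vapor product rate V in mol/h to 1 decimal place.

V = 96.6 mol/h

Rachford–Rice: g(V/F) = Σ zᵢ(Kᵢ−1)/(1+V/F(Kᵢ−1)) = 0.
Check two-phase: ΣzᵢKᵢ = 1.2889 > 1 and Σzᵢ/Kᵢ = 1.9273 > 1, so g(0) = 0.2889 > 0 and g(1) = -0.9273 < 0.
Iterate (Newton) starting at V/F = 0.37:
  V/F = 0.3700: g = -0.13830, g' = -0.9155 → V/F = 0.2189
  V/F = 0.2189: g = 0.00709, g' = -1.0360 → V/F = 0.2258
Converged at V/F = 0.2258.
Then V = V/F·F = 0.2258·427.9 = 96.6 mol/h and L = F − V = 331.3 mol/h.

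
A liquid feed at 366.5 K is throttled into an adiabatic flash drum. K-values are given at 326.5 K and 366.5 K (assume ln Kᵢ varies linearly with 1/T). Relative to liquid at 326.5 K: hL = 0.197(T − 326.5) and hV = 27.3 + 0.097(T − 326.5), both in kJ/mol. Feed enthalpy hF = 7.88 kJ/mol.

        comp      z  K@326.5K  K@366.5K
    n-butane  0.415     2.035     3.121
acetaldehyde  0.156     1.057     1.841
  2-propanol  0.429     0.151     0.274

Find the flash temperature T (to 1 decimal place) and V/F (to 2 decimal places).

Adiabatic flash: solve Rachford–Rice at each trial T, then check hF = ψ·hV(T) + (1−ψ)·hL(T).
  T = 326.5 K: K = (2.035, 1.057, 0.151), RR gives ψ = 0.100, H_out = 2.733 kJ/mol
  T = 366.5 K: K = (3.121, 1.841, 0.274), RR gives ψ = 0.529, H_out = 20.205 kJ/mol
  T = 346.5 K: K = (2.551, 1.417, 0.207), RR gives ψ = 0.353, H_out = 12.878 kJ/mol
  T = 336.5 K: K = (2.286, 1.229, 0.178), RR gives ψ = 0.243, H_out = 8.351 kJ/mol
  T = 331.5 K: K = (2.159, 1.141, 0.164), RR gives ψ = 0.177, H_out = 5.716 kJ/mol
  T = 334.0 K: K = (2.222, 1.185, 0.171), RR gives ψ = 0.211, H_out = 7.071 kJ/mol
  T = 335.2 K: K = (2.253, 1.206, 0.174), RR gives ψ = 0.226, H_out = 7.694 kJ/mol
Linear interpolation between T = 335.2 (H_out = 7.694) and T = 336.5 (H_out = 8.351) on hF = 7.88 gives T ≈ 335.6 K, at which ψ = 0.23.

T = 335.6 K, V/F = 0.23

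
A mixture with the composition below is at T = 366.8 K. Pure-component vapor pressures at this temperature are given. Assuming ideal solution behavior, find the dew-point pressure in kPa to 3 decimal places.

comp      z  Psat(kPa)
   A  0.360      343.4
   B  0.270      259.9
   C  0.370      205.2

At the dew point ψ → 1, so Σzᵢ/Kᵢ = 1 with Kᵢ = Pᵢˢᵃᵗ/P ⇒ 1/P = Σzᵢ/Pᵢˢᵃᵗ.
1/P = 0.360/343.4 + 0.270/259.9 + 0.370/205.2 = 0.003890 ⇒ P = 257.048 kPa

Pdew = 257.048 kPa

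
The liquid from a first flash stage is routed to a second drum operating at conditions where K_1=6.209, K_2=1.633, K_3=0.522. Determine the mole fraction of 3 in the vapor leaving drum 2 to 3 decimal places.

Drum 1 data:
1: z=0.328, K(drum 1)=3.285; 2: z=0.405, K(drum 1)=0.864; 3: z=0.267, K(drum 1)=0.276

y_3 (drum 2) = 0.359

Drum 1:
Rachford–Rice: g(ψ₁) = Σ zᵢ(Kᵢ−1)/(1+ψ₁(Kᵢ−1)) = 0.
Check two-phase: ΣzᵢKᵢ = 1.501 > 1 and Σzᵢ/Kᵢ = 1.536 > 1, so g(0) = 0.501 > 0 and g(1) = -0.536 < 0.
Iterate (Newton) starting at ψ₁ = 0.49:
  ψ₁ = 0.490: g = -0.0050, g' = -0.726 → ψ₁ = 0.483
Converged at ψ₁ = 0.483.
Drum-1 compositions:
  1: x = 0.156, y = 0.512
  2: x = 0.433, y = 0.375
  3: x = 0.411, y = 0.113
Drum-2 feed = drum-1 liquid: z₂ = (0.1559, 0.4335, 0.4106).
Drum 2:
Newton–Raphson from ψ₂ = 0.55:
  ψ₂ = 0.550: g = 0.1474, g' = -0.551 → ψ₂ = 0.817
  ψ₂ = 0.817: g = 0.0132, g' = -0.481 → ψ₂ = 0.845
Converged at ψ₂ = 0.845.
  1: x = 0.029, y = 0.179
  2: x = 0.282, y = 0.461
  3: x = 0.689, y = 0.359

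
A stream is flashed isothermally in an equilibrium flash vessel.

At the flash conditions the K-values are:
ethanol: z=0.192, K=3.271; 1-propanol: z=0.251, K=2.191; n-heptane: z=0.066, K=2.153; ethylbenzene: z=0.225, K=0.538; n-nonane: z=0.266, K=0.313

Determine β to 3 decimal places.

Rachford–Rice: g(β) = Σ zᵢ(Kᵢ−1)/(1+β(Kᵢ−1)) = 0.
Feasibility: ΣzᵢKᵢ = 1.524, Σzᵢ/Kᵢ = 1.472 — both > 1, two phases present.
Iterate (Newton) starting at β = 0.5:
  β = 0.500: g = 0.0263, g' = -0.765 → β = 0.534
Converged at β = 0.534.

β = 0.534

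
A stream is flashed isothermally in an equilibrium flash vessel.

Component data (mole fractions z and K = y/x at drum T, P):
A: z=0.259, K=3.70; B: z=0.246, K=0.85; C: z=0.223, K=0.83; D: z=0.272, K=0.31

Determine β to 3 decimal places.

Material balance + equilibrium reduce to Σ zᵢ(Kᵢ−1)/(1+β(Kᵢ−1)) = 0.
Feasibility: ΣzᵢKᵢ = 1.437, Σzᵢ/Kᵢ = 1.506 — both > 1, two phases present.
Newton iteration, β⁰ = 0.55:
  β = 0.550: g = -0.1031, g' = -0.657 → β = 0.393
  β = 0.393: g = 0.0020, g' = -0.702 → β = 0.396
Converged at β = 0.396.

β = 0.396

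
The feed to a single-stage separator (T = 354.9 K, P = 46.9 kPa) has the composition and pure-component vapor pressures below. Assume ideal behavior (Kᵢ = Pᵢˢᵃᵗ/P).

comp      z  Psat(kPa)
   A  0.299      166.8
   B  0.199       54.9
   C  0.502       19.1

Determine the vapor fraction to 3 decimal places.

ψ = 0.425

Raoult's law: Kᵢ = Pᵢˢᵃᵗ/P = Pᵢˢᵃᵗ/46.9.
  K_A = 166.8/46.9 = 3.55650, K_B = 54.9/46.9 = 1.17058, K_C = 19.1/46.9 = 0.40725
Newton iteration, ψ⁰ = 0.55:
  ψ = 0.550: g = -0.0928, g' = -0.731 → ψ = 0.423
  ψ = 0.423: g = 0.0017, g' = -0.770 → ψ = 0.425
Converged at ψ = 0.425.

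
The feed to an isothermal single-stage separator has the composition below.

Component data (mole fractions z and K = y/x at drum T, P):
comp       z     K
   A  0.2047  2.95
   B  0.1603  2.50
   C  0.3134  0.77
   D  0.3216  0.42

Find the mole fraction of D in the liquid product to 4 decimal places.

x_D = 0.4499

Newton–Raphson from ψ = 0.5:
  ψ = 0.5000: g = -0.00466, g' = -0.5531 → ψ = 0.4916
Converged at ψ = 0.4916.
Compositions from xᵢ = zᵢ/(1+ψ(Kᵢ−1)), yᵢ = Kᵢxᵢ:
  A: x = 0.1045, y = 0.3083
  B: x = 0.0923, y = 0.2307
  C: x = 0.3534, y = 0.2721
  D: x = 0.4499, y = 0.1889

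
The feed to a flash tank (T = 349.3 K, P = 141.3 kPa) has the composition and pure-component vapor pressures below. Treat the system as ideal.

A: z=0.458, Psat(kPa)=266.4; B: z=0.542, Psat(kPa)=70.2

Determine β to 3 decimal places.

Raoult's law: Kᵢ = Pᵢˢᵃᵗ/P = Pᵢˢᵃᵗ/141.3.
  K_A = 266.4/141.3 = 1.88535, K_B = 70.2/141.3 = 0.49682
Material balance + equilibrium reduce to Σ zᵢ(Kᵢ−1)/(1+β(Kᵢ−1)) = 0.
g(0) = ΣzᵢKᵢ − 1 = 0.133 and g(1) = 1 − Σzᵢ/Kᵢ = -0.334, so a root lies in (0, 1).
Binary case is linear: z₁(K₁−1)(1+β(K₂−1)) + z₂(K₂−1)(1+β(K₁−1)) = 0
⇒ β = [z₁(K₁−1)+z₂(K₂−1)] / [−(K₁−1)(K₂−1)] = 0.1328/0.4455 = 0.298

β = 0.298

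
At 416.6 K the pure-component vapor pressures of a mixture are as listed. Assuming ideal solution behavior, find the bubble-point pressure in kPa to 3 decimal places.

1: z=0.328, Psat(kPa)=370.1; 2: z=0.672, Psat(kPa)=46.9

Pbub = 152.910 kPa

At the bubble point ψ → 0, so ΣzᵢKᵢ = 1 with Kᵢ = Pᵢˢᵃᵗ/P ⇒ P = ΣzᵢPᵢˢᵃᵗ.
P = 0.328·370.1 + 0.672·46.9 = 152.910 kPa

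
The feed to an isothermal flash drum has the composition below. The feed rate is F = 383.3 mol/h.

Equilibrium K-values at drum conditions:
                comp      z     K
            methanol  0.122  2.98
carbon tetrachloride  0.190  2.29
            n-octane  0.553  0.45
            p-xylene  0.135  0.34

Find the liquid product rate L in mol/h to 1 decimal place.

Material balance + equilibrium reduce to Σ zᵢ(Kᵢ−1)/(1+β(Kᵢ−1)) = 0.
Feasibility: ΣzᵢKᵢ = 1.093, Σzᵢ/Kᵢ = 1.750 — both > 1, two phases present.
Newton iteration, β⁰ = 0.5:
  β = 0.500: g = -0.2821, g' = -0.687 → β = 0.089
  β = 0.089: g = 0.0105, g' = -0.851 → β = 0.102
Converged at β = 0.102.
Then V = β·F = 0.1018·383.3 = 39.0 mol/h and L = F − V = 344.3 mol/h.

L = 344.3 mol/h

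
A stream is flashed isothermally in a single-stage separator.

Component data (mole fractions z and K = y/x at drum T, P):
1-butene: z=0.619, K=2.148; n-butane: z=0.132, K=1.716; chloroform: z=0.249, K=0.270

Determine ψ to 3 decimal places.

Rachford–Rice: g(ψ) = Σ zᵢ(Kᵢ−1)/(1+ψ(Kᵢ−1)) = 0.
Check two-phase: ΣzᵢKᵢ = 1.623 > 1 and Σzᵢ/Kᵢ = 1.287 > 1, so g(0) = 0.623 > 0 and g(1) = -0.287 < 0.
Newton–Raphson from ψ = 0.43:
  ψ = 0.430: g = 0.2831, g' = -0.687 → ψ = 0.842
  ψ = 0.842: g = -0.0514, g' = -1.131 → ψ = 0.797
  ψ = 0.797: g = -0.0029, g' = -1.008 → ψ = 0.794
Converged at ψ = 0.794.

ψ = 0.794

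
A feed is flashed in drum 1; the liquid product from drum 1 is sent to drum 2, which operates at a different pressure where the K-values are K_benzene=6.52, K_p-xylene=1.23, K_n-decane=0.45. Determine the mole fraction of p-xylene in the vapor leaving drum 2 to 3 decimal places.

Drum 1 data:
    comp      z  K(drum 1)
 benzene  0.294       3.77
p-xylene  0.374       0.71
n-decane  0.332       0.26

Drum 1:
Newton iteration, ψ₁⁰ = 0.4:
  ψ₁ = 0.400: g = -0.0853, g' = -0.915 → ψ₁ = 0.307
  ψ₁ = 0.307: g = 0.0034, g' = -1.002 → ψ₁ = 0.310
Converged at ψ₁ = 0.310.
Drum-1 compositions:
  benzene: x = 0.158, y = 0.596
  p-xylene: x = 0.411, y = 0.292
  n-decane: x = 0.431, y = 0.112
Drum-2 feed = drum-1 liquid: z₂ = (0.1581, 0.4110, 0.4309).
Drum 2:
Let ψ₂ = V/F and solve Σ zᵢ(Kᵢ−1)/(1+ψ₂(Kᵢ−1)) = 0.
Feasibility: ΣzᵢKᵢ = 1.730, Σzᵢ/Kᵢ = 1.316 — both > 1, two phases present.
Newton–Raphson from ψ₂ = 0.5:
  ψ₂ = 0.500: g = -0.0100, g' = -0.606 → ψ₂ = 0.484
Converged at ψ₂ = 0.484.
  benzene: x = 0.043, y = 0.281
  p-xylene: x = 0.370, y = 0.455
  n-decane: x = 0.587, y = 0.264

y_p-xylene (drum 2) = 0.455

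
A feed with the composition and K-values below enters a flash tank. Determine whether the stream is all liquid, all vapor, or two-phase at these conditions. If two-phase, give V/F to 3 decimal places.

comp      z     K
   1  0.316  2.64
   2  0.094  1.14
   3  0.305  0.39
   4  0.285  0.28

ΣzᵢKᵢ = 1.140; Σzᵢ/Kᵢ = 2.002.
Both exceed 1, so a two-phase solution exists.
Newton iteration, ψ⁰ = 0.5:
  ψ = 0.500: g = -0.2913, g' = -0.854 → ψ = 0.159
  ψ = 0.159: g = -0.0137, g' = -0.864 → ψ = 0.143
Converged at ψ = 0.143.

two-phase, V/F = 0.143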